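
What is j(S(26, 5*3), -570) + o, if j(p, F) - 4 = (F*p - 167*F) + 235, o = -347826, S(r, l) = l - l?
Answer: -252397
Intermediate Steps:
S(r, l) = 0
j(p, F) = 239 - 167*F + F*p (j(p, F) = 4 + ((F*p - 167*F) + 235) = 4 + ((-167*F + F*p) + 235) = 4 + (235 - 167*F + F*p) = 239 - 167*F + F*p)
j(S(26, 5*3), -570) + o = (239 - 167*(-570) - 570*0) - 347826 = (239 + 95190 + 0) - 347826 = 95429 - 347826 = -252397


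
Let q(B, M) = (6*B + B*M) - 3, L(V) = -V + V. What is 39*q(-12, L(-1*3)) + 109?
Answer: -2816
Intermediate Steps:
L(V) = 0
q(B, M) = -3 + 6*B + B*M
39*q(-12, L(-1*3)) + 109 = 39*(-3 + 6*(-12) - 12*0) + 109 = 39*(-3 - 72 + 0) + 109 = 39*(-75) + 109 = -2925 + 109 = -2816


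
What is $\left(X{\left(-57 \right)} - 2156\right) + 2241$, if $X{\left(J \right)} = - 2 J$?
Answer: $199$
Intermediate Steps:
$\left(X{\left(-57 \right)} - 2156\right) + 2241 = \left(\left(-2\right) \left(-57\right) - 2156\right) + 2241 = \left(114 - 2156\right) + 2241 = -2042 + 2241 = 199$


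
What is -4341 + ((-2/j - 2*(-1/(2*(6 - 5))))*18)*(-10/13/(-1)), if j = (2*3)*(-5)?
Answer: -56241/13 ≈ -4326.2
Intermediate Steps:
j = -30 (j = 6*(-5) = -30)
-4341 + ((-2/j - 2*(-1/(2*(6 - 5))))*18)*(-10/13/(-1)) = -4341 + ((-2/(-30) - 2*(-1/(2*(6 - 5))))*18)*(-10/13/(-1)) = -4341 + ((-2*(-1/30) - 2/((-2*1)))*18)*(-10*1/13*(-1)) = -4341 + ((1/15 - 2/(-2))*18)*(-10/13*(-1)) = -4341 + ((1/15 - 2*(-1/2))*18)*(10/13) = -4341 + ((1/15 + 1)*18)*(10/13) = -4341 + ((16/15)*18)*(10/13) = -4341 + (96/5)*(10/13) = -4341 + 192/13 = -56241/13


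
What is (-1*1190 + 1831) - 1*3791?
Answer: -3150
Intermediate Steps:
(-1*1190 + 1831) - 1*3791 = (-1190 + 1831) - 3791 = 641 - 3791 = -3150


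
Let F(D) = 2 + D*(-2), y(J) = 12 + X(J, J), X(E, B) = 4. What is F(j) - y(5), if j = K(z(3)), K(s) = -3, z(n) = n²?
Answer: -8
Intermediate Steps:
y(J) = 16 (y(J) = 12 + 4 = 16)
j = -3
F(D) = 2 - 2*D
F(j) - y(5) = (2 - 2*(-3)) - 1*16 = (2 + 6) - 16 = 8 - 16 = -8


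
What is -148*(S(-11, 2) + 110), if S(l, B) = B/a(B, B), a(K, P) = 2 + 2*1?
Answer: -16354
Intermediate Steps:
a(K, P) = 4 (a(K, P) = 2 + 2 = 4)
S(l, B) = B/4
-148*(S(-11, 2) + 110) = -148*((1/4)*2 + 110) = -148*(1/2 + 110) = -148*221/2 = -16354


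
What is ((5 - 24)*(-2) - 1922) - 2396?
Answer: -4280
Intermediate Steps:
((5 - 24)*(-2) - 1922) - 2396 = (-19*(-2) - 1922) - 2396 = (38 - 1922) - 2396 = -1884 - 2396 = -4280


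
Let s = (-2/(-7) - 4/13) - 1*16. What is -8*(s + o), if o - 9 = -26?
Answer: 24040/91 ≈ 264.18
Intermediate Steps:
o = -17 (o = 9 - 26 = -17)
s = -1458/91 (s = (-2*(-⅐) - 4*1/13) - 16 = (2/7 - 4/13) - 16 = -2/91 - 16 = -1458/91 ≈ -16.022)
-8*(s + o) = -8*(-1458/91 - 17) = -8*(-3005/91) = 24040/91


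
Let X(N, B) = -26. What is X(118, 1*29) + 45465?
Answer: 45439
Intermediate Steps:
X(118, 1*29) + 45465 = -26 + 45465 = 45439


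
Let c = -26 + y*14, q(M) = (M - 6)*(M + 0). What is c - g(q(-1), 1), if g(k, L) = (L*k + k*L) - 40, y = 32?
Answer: 448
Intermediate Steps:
q(M) = M*(-6 + M) (q(M) = (-6 + M)*M = M*(-6 + M))
g(k, L) = -40 + 2*L*k (g(k, L) = (L*k + L*k) - 40 = 2*L*k - 40 = -40 + 2*L*k)
c = 422 (c = -26 + 32*14 = -26 + 448 = 422)
c - g(q(-1), 1) = 422 - (-40 + 2*1*(-(-6 - 1))) = 422 - (-40 + 2*1*(-1*(-7))) = 422 - (-40 + 2*1*7) = 422 - (-40 + 14) = 422 - 1*(-26) = 422 + 26 = 448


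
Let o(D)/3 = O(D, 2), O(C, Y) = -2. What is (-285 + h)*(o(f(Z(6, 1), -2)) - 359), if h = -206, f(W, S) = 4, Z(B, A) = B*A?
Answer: 179215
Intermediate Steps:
Z(B, A) = A*B
o(D) = -6 (o(D) = 3*(-2) = -6)
(-285 + h)*(o(f(Z(6, 1), -2)) - 359) = (-285 - 206)*(-6 - 359) = -491*(-365) = 179215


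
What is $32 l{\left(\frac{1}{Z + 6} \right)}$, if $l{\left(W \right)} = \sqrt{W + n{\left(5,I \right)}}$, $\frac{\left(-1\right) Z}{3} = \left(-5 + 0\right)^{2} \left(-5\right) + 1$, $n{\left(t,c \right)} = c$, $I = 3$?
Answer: $\frac{16 \sqrt{47670}}{63} \approx 55.45$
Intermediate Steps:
$Z = 372$ ($Z = - 3 \left(\left(-5 + 0\right)^{2} \left(-5\right) + 1\right) = - 3 \left(\left(-5\right)^{2} \left(-5\right) + 1\right) = - 3 \left(25 \left(-5\right) + 1\right) = - 3 \left(-125 + 1\right) = \left(-3\right) \left(-124\right) = 372$)
$l{\left(W \right)} = \sqrt{3 + W}$ ($l{\left(W \right)} = \sqrt{W + 3} = \sqrt{3 + W}$)
$32 l{\left(\frac{1}{Z + 6} \right)} = 32 \sqrt{3 + \frac{1}{372 + 6}} = 32 \sqrt{3 + \frac{1}{378}} = 32 \sqrt{\frac{1135}{378}} = 32 \frac{\sqrt{47670}}{126} = \frac{16 \sqrt{47670}}{63}$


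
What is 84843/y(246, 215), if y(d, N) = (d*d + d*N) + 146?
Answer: 84843/113552 ≈ 0.74717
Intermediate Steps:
y(d, N) = 146 + d**2 + N*d (y(d, N) = (d**2 + N*d) + 146 = 146 + d**2 + N*d)
84843/y(246, 215) = 84843/(146 + 246**2 + 215*246) = 84843/(146 + 60516 + 52890) = 84843/113552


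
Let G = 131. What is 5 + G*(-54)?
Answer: -7069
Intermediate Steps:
5 + G*(-54) = 5 + 131*(-54) = 5 - 7074 = -7069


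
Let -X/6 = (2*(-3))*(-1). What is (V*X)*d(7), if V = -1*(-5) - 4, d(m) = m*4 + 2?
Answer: -1080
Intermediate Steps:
d(m) = 2 + 4*m (d(m) = 4*m + 2 = 2 + 4*m)
X = -36 (X = -6*2*(-3)*(-1) = -(-36)*(-1) = -6*6 = -36)
V = 1 (V = 5 - 4 = 1)
(V*X)*d(7) = (1*(-36))*(2 + 4*7) = -36*(2 + 28) = -36*30 = -1080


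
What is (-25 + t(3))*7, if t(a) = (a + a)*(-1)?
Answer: -217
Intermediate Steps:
t(a) = -2*a (t(a) = (2*a)*(-1) = -2*a)
(-25 + t(3))*7 = (-25 - 2*3)*7 = (-25 - 6)*7 = -31*7 = -217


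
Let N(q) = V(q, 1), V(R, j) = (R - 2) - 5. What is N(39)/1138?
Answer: 16/569 ≈ 0.028120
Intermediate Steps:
V(R, j) = -7 + R (V(R, j) = (-2 + R) - 5 = -7 + R)
N(q) = -7 + q
N(39)/1138 = (-7 + 39)/1138 = 32*(1/1138) = 16/569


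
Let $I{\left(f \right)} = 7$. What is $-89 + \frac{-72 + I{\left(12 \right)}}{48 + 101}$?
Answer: $- \frac{13326}{149} \approx -89.436$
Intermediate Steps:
$-89 + \frac{-72 + I{\left(12 \right)}}{48 + 101} = -89 + \frac{-72 + 7}{48 + 101} = -89 - \frac{65}{149} = - \frac{13326}{149}$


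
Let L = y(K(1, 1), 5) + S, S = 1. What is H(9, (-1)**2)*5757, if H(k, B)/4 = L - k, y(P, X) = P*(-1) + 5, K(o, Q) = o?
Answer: -92112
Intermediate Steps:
y(P, X) = 5 - P (y(P, X) = -P + 5 = 5 - P)
L = 5 (L = (5 - 1*1) + 1 = (5 - 1) + 1 = 4 + 1 = 5)
H(k, B) = 20 - 4*k (H(k, B) = 4*(5 - k) = 20 - 4*k)
H(9, (-1)**2)*5757 = (20 - 4*9)*5757 = (20 - 36)*5757 = -16*5757 = -92112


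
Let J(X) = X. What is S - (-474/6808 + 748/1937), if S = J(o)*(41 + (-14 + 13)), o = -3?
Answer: -793312883/6593548 ≈ -120.32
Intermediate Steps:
S = -120 (S = -3*(41 + (-14 + 13)) = -3*(41 - 1) = -3*40 = -120)
S - (-474/6808 + 748/1937) = -120 - (-474/6808 + 748/1937) = -120 - (-474*1/6808 + 748*(1/1937)) = -120 - (-237/3404 + 748/1937) = -120 - 1*2087123/6593548 = -120 - 2087123/6593548 = -793312883/6593548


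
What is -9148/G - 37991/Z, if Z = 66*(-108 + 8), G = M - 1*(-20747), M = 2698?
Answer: 55354813/10315800 ≈ 5.3660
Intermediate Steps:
G = 23445 (G = 2698 - 1*(-20747) = 2698 + 20747 = 23445)
Z = -6600 (Z = 66*(-100) = -6600)
-9148/G - 37991/Z = -9148/23445 - 37991/(-6600) = -9148*1/23445 - 37991*(-1/6600) = -9148/23445 + 37991/6600 = 55354813/10315800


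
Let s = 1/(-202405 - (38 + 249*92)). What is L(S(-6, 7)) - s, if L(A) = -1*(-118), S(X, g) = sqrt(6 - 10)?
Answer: 26591419/225351 ≈ 118.00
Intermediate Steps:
S(X, g) = 2*I (S(X, g) = sqrt(-4) = 2*I)
L(A) = 118
s = -1/225351 (s = 1/(-202405 - (38 + 22908)) = 1/(-202405 - 1*22946) = 1/(-202405 - 22946) = 1/(-225351) = -1/225351 ≈ -4.4375e-6)
L(S(-6, 7)) - s = 118 - 1*(-1/225351) = 118 + 1/225351 = 26591419/225351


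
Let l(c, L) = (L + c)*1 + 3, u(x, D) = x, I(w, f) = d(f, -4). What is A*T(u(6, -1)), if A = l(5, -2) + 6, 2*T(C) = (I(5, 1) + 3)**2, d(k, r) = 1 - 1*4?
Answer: 0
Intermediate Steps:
d(k, r) = -3 (d(k, r) = 1 - 4 = -3)
I(w, f) = -3
l(c, L) = 3 + L + c (l(c, L) = (L + c) + 3 = 3 + L + c)
T(C) = 0 (T(C) = (-3 + 3)**2/2 = (1/2)*0**2 = (1/2)*0 = 0)
A = 12 (A = (3 - 2 + 5) + 6 = 6 + 6 = 12)
A*T(u(6, -1)) = 12*0 = 0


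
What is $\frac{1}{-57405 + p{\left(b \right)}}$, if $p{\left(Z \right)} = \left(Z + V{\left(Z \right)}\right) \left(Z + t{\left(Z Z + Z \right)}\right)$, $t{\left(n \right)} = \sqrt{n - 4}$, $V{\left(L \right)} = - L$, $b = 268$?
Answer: $- \frac{1}{57405} \approx -1.742 \cdot 10^{-5}$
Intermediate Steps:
$t{\left(n \right)} = \sqrt{-4 + n}$
$p{\left(Z \right)} = 0$ ($p{\left(Z \right)} = \left(Z - Z\right) \left(Z + \sqrt{-4 + \left(Z Z + Z\right)}\right) = 0 \left(Z + \sqrt{-4 + \left(Z^{2} + Z\right)}\right) = 0 \left(Z + \sqrt{-4 + \left(Z + Z^{2}\right)}\right) = 0 \left(Z + \sqrt{-4 + Z + Z^{2}}\right) = 0$)
$\frac{1}{-57405 + p{\left(b \right)}} = \frac{1}{-57405 + 0} = \frac{1}{-57405} = - \frac{1}{57405}$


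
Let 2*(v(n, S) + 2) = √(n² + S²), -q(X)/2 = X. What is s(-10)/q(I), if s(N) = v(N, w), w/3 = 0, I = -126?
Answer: 1/84 ≈ 0.011905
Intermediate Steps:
w = 0 (w = 3*0 = 0)
q(X) = -2*X
v(n, S) = -2 + √(S² + n²)/2 (v(n, S) = -2 + √(n² + S²)/2 = -2 + √(S² + n²)/2)
s(N) = -2 + √(N²)/2 (s(N) = -2 + √(0² + N²)/2 = -2 + √(0 + N²)/2 = -2 + √(N²)/2)
s(-10)/q(I) = (-2 + √((-10)²)/2)/((-2*(-126))) = (-2 + √100/2)/252 = (-2 + (½)*10)*(1/252) = (-2 + 5)*(1/252) = 3*(1/252) = 1/84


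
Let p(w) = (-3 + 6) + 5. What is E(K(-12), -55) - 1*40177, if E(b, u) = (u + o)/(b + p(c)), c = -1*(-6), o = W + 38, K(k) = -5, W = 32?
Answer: -40172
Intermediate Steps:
o = 70 (o = 32 + 38 = 70)
c = 6
p(w) = 8 (p(w) = 3 + 5 = 8)
E(b, u) = (70 + u)/(8 + b) (E(b, u) = (u + 70)/(b + 8) = (70 + u)/(8 + b))
E(K(-12), -55) - 1*40177 = (70 - 55)/(8 - 5) - 1*40177 = 15/3 - 40177 = (1/3)*15 - 40177 = 5 - 40177 = -40172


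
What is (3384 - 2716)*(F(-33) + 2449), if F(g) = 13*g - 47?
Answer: 1317964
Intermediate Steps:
F(g) = -47 + 13*g
(3384 - 2716)*(F(-33) + 2449) = (3384 - 2716)*((-47 + 13*(-33)) + 2449) = 668*((-47 - 429) + 2449) = 668*(-476 + 2449) = 668*1973 = 1317964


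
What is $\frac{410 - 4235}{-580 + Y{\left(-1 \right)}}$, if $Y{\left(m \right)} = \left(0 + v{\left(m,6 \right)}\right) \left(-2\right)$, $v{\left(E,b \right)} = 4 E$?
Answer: $\frac{3825}{572} \approx 6.6871$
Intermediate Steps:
$Y{\left(m \right)} = - 8 m$ ($Y{\left(m \right)} = \left(0 + 4 m\right) \left(-2\right) = 4 m \left(-2\right) = - 8 m$)
$\frac{410 - 4235}{-580 + Y{\left(-1 \right)}} = \frac{410 - 4235}{-580 - -8} = - \frac{3825}{-580 + 8} = - \frac{3825}{-572} = \left(-3825\right) \left(- \frac{1}{572}\right) = \frac{3825}{572}$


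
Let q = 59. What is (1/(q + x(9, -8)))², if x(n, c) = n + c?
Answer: 1/3600 ≈ 0.00027778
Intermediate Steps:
x(n, c) = c + n
(1/(q + x(9, -8)))² = (1/(59 + (-8 + 9)))² = (1/(59 + 1))² = (1/60)² = 1/3600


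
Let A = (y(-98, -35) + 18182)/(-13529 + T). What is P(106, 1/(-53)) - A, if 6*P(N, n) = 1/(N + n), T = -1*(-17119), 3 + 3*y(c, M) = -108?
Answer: -30566626/6049509 ≈ -5.0527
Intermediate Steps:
y(c, M) = -37 (y(c, M) = -1 + (1/3)*(-108) = -1 - 36 = -37)
T = 17119
P(N, n) = 1/(6*(N + n))
A = 3629/718 (A = (-37 + 18182)/(-13529 + 17119) = 18145/3590 = 18145*(1/3590) = 3629/718 ≈ 5.0543)
P(106, 1/(-53)) - A = 1/(6*(106 + 1/(-53))) - 1*3629/718 = 1/(6*(106 - 1/53)) - 3629/718 = 1/(6*(5617/53)) - 3629/718 = (1/6)*(53/5617) - 3629/718 = 53/33702 - 3629/718 = -30566626/6049509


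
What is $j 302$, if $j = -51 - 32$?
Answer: $-25066$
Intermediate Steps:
$j = -83$ ($j = -51 - 32 = -83$)
$j 302 = \left(-83\right) 302 = -25066$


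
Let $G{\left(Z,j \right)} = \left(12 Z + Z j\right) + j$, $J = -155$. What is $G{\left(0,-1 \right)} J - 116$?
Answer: $39$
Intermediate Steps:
$G{\left(Z,j \right)} = j + 12 Z + Z j$
$G{\left(0,-1 \right)} J - 116 = \left(-1 + 12 \cdot 0 + 0 \left(-1\right)\right) \left(-155\right) - 116 = \left(-1 + 0 + 0\right) \left(-155\right) - 116 = \left(-1\right) \left(-155\right) - 116 = 155 - 116 = 39$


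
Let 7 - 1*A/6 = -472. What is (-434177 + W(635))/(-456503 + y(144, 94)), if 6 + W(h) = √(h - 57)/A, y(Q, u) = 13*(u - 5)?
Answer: 434183/455346 - 17*√2/1308664404 ≈ 0.95352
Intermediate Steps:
A = 2874 (A = 42 - 6*(-472) = 42 + 2832 = 2874)
y(Q, u) = -65 + 13*u (y(Q, u) = 13*(-5 + u) = -65 + 13*u)
W(h) = -6 + √(-57 + h)/2874 (W(h) = -6 + √(h - 57)/2874 = -6 + √(-57 + h)*(1/2874) = -6 + √(-57 + h)/2874)
(-434177 + W(635))/(-456503 + y(144, 94)) = (-434177 + (-6 + √(-57 + 635)/2874))/(-456503 + (-65 + 13*94)) = (-434177 + (-6 + √578/2874))/(-456503 + (-65 + 1222)) = (-434177 + (-6 + (17*√2)/2874))/(-456503 + 1157) = (-434177 + (-6 + 17*√2/2874))/(-455346) = (-434183 + 17*√2/2874)*(-1/455346) = 434183/455346 - 17*√2/1308664404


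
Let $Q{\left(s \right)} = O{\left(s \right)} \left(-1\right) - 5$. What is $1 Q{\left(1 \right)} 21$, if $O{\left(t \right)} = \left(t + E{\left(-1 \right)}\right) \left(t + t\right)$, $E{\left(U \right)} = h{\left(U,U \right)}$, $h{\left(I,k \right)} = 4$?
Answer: $-315$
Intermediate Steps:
$E{\left(U \right)} = 4$
$O{\left(t \right)} = 2 t \left(4 + t\right)$ ($O{\left(t \right)} = \left(t + 4\right) \left(t + t\right) = \left(4 + t\right) 2 t = 2 t \left(4 + t\right)$)
$Q{\left(s \right)} = -5 - 2 s \left(4 + s\right)$ ($Q{\left(s \right)} = 2 s \left(4 + s\right) \left(-1\right) - 5 = - 2 s \left(4 + s\right) - 5 = -5 - 2 s \left(4 + s\right)$)
$1 Q{\left(1 \right)} 21 = 1 \left(-5 - 2 \left(4 + 1\right)\right) 21 = 1 \left(-5 - 2 \cdot 5\right) 21 = 1 \left(-5 - 10\right) 21 = 1 \left(-15\right) 21 = \left(-15\right) 21 = -315$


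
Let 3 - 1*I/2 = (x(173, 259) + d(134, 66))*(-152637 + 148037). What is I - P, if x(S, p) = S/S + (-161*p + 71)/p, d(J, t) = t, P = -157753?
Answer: -182470419/259 ≈ -7.0452e+5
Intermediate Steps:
x(S, p) = 1 + (71 - 161*p)/p
I = -223328446/259 (I = 6 - 2*((-160 + 71/259) + 66)*(-152637 + 148037) = 6 - 2*((-160 + 71*(1/259)) + 66)*(-4600) = 6 - 2*((-160 + 71/259) + 66)*(-4600) = 6 - 2*(-41369/259 + 66)*(-4600) = 6 - (-48550)*(-4600)/259 = 6 - 2*111665000/259 = 6 - 223330000/259 = -223328446/259 ≈ -8.6227e+5)
I - P = -223328446/259 - 1*(-157753) = -223328446/259 + 157753 = -182470419/259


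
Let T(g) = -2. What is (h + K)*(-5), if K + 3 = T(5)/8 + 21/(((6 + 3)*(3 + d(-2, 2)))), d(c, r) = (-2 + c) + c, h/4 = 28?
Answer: -19435/36 ≈ -539.86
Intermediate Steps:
h = 112 (h = 4*28 = 112)
d(c, r) = -2 + 2*c
K = -145/36 (K = -3 + (-2/8 + 21/(((6 + 3)*(3 + (-2 + 2*(-2)))))) = -3 + (-2*1/8 + 21/((9*(3 + (-2 - 4))))) = -3 + (-1/4 + 21/((9*(3 - 6)))) = -3 + (-1/4 + 21/((9*(-3)))) = -3 + (-1/4 + 21/(-27)) = -3 + (-1/4 + 21*(-1/27)) = -3 + (-1/4 - 7/9) = -3 - 37/36 = -145/36 ≈ -4.0278)
(h + K)*(-5) = (112 - 145/36)*(-5) = (3887/36)*(-5) = -19435/36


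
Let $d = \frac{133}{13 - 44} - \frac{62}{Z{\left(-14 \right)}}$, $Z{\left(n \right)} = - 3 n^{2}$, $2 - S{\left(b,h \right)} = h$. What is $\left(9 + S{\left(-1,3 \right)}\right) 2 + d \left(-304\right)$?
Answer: $\frac{5870344}{4557} \approx 1288.2$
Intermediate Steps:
$S{\left(b,h \right)} = 2 - h$
$d = - \frac{38141}{9114}$ ($d = \frac{133}{13 - 44} - \frac{62}{\left(-3\right) \left(-14\right)^{2}} = \frac{133}{13 - 44} - \frac{62}{\left(-3\right) 196} = \frac{133}{-31} - \frac{62}{-588} = 133 \left(- \frac{1}{31}\right) - - \frac{31}{294} = - \frac{133}{31} + \frac{31}{294} = - \frac{38141}{9114} \approx -4.1849$)
$\left(9 + S{\left(-1,3 \right)}\right) 2 + d \left(-304\right) = \left(9 + \left(2 - 3\right)\right) 2 - - \frac{5797432}{4557} = \left(9 + \left(2 - 3\right)\right) 2 + \frac{5797432}{4557} = \left(9 - 1\right) 2 + \frac{5797432}{4557} = 8 \cdot 2 + \frac{5797432}{4557} = 16 + \frac{5797432}{4557} = \frac{5870344}{4557}$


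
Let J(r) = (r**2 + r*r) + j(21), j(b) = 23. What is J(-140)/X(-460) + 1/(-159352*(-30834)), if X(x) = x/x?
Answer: 192720624635665/4913459568 ≈ 39223.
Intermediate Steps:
J(r) = 23 + 2*r**2 (J(r) = (r**2 + r*r) + 23 = (r**2 + r**2) + 23 = 2*r**2 + 23 = 23 + 2*r**2)
X(x) = 1
J(-140)/X(-460) + 1/(-159352*(-30834)) = (23 + 2*(-140)**2)/1 + 1/(-159352*(-30834)) = (23 + 2*19600)*1 - 1/159352*(-1/30834) = (23 + 39200)*1 + 1/4913459568 = 39223*1 + 1/4913459568 = 39223 + 1/4913459568 = 192720624635665/4913459568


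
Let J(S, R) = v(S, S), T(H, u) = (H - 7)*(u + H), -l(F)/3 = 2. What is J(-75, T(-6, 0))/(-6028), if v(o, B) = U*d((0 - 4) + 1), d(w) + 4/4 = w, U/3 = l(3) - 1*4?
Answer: -30/1507 ≈ -0.019907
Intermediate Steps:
l(F) = -6 (l(F) = -3*2 = -6)
U = -30 (U = 3*(-6 - 1*4) = 3*(-6 - 4) = 3*(-10) = -30)
d(w) = -1 + w
T(H, u) = (-7 + H)*(H + u)
v(o, B) = 120 (v(o, B) = -30*(-1 + ((0 - 4) + 1)) = -30*(-1 + (-4 + 1)) = -30*(-1 - 3) = -30*(-4) = 120)
J(S, R) = 120
J(-75, T(-6, 0))/(-6028) = 120/(-6028) = 120*(-1/6028) = -30/1507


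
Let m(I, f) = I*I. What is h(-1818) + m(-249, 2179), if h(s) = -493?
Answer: 61508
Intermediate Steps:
m(I, f) = I²
h(-1818) + m(-249, 2179) = -493 + (-249)² = -493 + 62001 = 61508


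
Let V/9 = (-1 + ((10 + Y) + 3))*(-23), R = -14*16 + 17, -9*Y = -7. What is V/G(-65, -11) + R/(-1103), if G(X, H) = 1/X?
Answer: 189633482/1103 ≈ 1.7193e+5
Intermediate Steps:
Y = 7/9 (Y = -1/9*(-7) = 7/9 ≈ 0.77778)
R = -207 (R = -224 + 17 = -207)
V = -2645 (V = 9*((-1 + ((10 + 7/9) + 3))*(-23)) = 9*((-1 + (97/9 + 3))*(-23)) = 9*((-1 + 124/9)*(-23)) = 9*((115/9)*(-23)) = 9*(-2645/9) = -2645)
V/G(-65, -11) + R/(-1103) = -2645/(1/(-65)) - 207/(-1103) = -2645/(-1/65) - 207*(-1/1103) = -2645*(-65) + 207/1103 = 171925 + 207/1103 = 189633482/1103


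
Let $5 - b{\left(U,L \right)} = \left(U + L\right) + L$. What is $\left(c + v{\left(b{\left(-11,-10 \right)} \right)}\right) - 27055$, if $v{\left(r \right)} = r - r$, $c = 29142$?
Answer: $2087$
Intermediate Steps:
$b{\left(U,L \right)} = 5 - U - 2 L$ ($b{\left(U,L \right)} = 5 - \left(\left(U + L\right) + L\right) = 5 - \left(\left(L + U\right) + L\right) = 5 - \left(U + 2 L\right) = 5 - U - 2 L$)
$v{\left(r \right)} = 0$
$\left(c + v{\left(b{\left(-11,-10 \right)} \right)}\right) - 27055 = \left(29142 + 0\right) - 27055 = 29142 - 27055 = 2087$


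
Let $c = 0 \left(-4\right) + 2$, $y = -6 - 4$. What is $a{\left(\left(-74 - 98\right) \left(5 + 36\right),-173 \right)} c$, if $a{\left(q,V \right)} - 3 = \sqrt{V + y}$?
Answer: $6 + 2 i \sqrt{183} \approx 6.0 + 27.056 i$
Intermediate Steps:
$y = -10$ ($y = -6 - 4 = -10$)
$a{\left(q,V \right)} = 3 + \sqrt{-10 + V}$ ($a{\left(q,V \right)} = 3 + \sqrt{V - 10} = 3 + \sqrt{-10 + V}$)
$c = 2$ ($c = 0 + 2 = 2$)
$a{\left(\left(-74 - 98\right) \left(5 + 36\right),-173 \right)} c = \left(3 + \sqrt{-10 - 173}\right) 2 = \left(3 + \sqrt{-183}\right) 2 = \left(3 + i \sqrt{183}\right) 2 = 6 + 2 i \sqrt{183}$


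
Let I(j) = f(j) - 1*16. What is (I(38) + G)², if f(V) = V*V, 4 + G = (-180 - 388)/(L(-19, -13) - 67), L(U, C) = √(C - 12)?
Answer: 10452261119616/5094049 + 9181708640*I/5094049 ≈ 2.0519e+6 + 1802.4*I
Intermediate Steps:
L(U, C) = √(-12 + C)
G = -4 - 284*(-67 - 5*I)/2257 (G = -4 + (-180 - 388)/(√(-12 - 13) - 67) = -4 - 568/(√(-25) - 67) = -4 - 568/(5*I - 67) = -4 - 568*(-67 - 5*I)/4514 = -4 - 284*(-67 - 5*I)/2257 ≈ 4.4307 + 0.62915*I)
f(V) = V²
I(j) = -16 + j² (I(j) = j² - 1*16 = j² - 16 = -16 + j²)
(I(38) + G)² = ((-16 + 38²) + (10000/2257 + 1420*I/2257))² = ((-16 + 1444) + (10000/2257 + 1420*I/2257))² = (1428 + (10000/2257 + 1420*I/2257))² = (3232996/2257 + 1420*I/2257)²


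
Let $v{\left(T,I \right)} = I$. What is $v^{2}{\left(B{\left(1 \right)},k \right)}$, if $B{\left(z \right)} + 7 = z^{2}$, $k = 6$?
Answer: $36$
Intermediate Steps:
$B{\left(z \right)} = -7 + z^{2}$
$v^{2}{\left(B{\left(1 \right)},k \right)} = 6^{2} = 36$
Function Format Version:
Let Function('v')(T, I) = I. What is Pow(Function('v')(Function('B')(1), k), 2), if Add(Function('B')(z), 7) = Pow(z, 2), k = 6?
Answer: 36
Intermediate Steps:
Function('B')(z) = Add(-7, Pow(z, 2))
Pow(Function('v')(Function('B')(1), k), 2) = Pow(6, 2) = 36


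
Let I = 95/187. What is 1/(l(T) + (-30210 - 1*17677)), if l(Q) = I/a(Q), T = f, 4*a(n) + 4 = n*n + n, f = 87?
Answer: -357731/17130664302 ≈ -2.0882e-5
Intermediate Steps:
I = 95/187 (I = 95*(1/187) = 95/187 ≈ 0.50802)
a(n) = -1 + n/4 + n²/4 (a(n) = -1 + (n*n + n)/4 = -1 + (n² + n)/4 = -1 + (n + n²)/4 = -1 + (n/4 + n²/4) = -1 + n/4 + n²/4)
T = 87
l(Q) = 95/(187*(-1 + Q/4 + Q²/4))
1/(l(T) + (-30210 - 1*17677)) = 1/(380/(187*(-4 + 87 + 87²)) + (-30210 - 1*17677)) = 1/(380/(187*(-4 + 87 + 7569)) + (-30210 - 17677)) = 1/((380/187)/7652 - 47887) = 1/((380/187)*(1/7652) - 47887) = 1/(95/357731 - 47887) = 1/(-17130664302/357731) = -357731/17130664302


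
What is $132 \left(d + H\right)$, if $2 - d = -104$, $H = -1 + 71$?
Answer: $23232$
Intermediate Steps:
$H = 70$
$d = 106$ ($d = 2 - -104 = 2 + 104 = 106$)
$132 \left(d + H\right) = 132 \left(106 + 70\right) = 132 \cdot 176 = 23232$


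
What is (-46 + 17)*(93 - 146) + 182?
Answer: 1719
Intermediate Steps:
(-46 + 17)*(93 - 146) + 182 = -29*(-53) + 182 = 1537 + 182 = 1719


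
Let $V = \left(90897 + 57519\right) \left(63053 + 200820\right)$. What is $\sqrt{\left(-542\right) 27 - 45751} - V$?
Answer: $-39162975168 + i \sqrt{60385} \approx -3.9163 \cdot 10^{10} + 245.73 i$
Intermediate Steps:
$V = 39162975168$ ($V = 148416 \cdot 263873 = 39162975168$)
$\sqrt{\left(-542\right) 27 - 45751} - V = \sqrt{\left(-542\right) 27 - 45751} - 39162975168 = \sqrt{-14634 - 45751} - 39162975168 = \sqrt{-60385} - 39162975168 = i \sqrt{60385} - 39162975168 = -39162975168 + i \sqrt{60385}$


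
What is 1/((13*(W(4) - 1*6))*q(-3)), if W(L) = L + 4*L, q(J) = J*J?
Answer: 1/1638 ≈ 0.00061050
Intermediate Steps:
q(J) = J**2
W(L) = 5*L
1/((13*(W(4) - 1*6))*q(-3)) = 1/((13*(5*4 - 1*6))*(-3)**2) = 1/((13*(20 - 6))*9) = 1/((13*14)*9) = 1/(182*9) = 1/1638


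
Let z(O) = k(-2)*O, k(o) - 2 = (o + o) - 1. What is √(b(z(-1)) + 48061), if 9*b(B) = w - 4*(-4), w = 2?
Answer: √48063 ≈ 219.23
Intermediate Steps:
k(o) = 1 + 2*o (k(o) = 2 + ((o + o) - 1) = 2 + (2*o - 1) = 2 + (-1 + 2*o) = 1 + 2*o)
z(O) = -3*O (z(O) = (1 + 2*(-2))*O = (1 - 4)*O = -3*O)
b(B) = 2 (b(B) = (2 - 4*(-4))/9 = (2 + 16)/9 = (⅑)*18 = 2)
√(b(z(-1)) + 48061) = √(2 + 48061) = √48063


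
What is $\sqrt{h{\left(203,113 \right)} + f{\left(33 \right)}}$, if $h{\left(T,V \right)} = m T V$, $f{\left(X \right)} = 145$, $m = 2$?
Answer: $23 \sqrt{87} \approx 214.53$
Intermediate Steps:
$h{\left(T,V \right)} = 2 T V$
$\sqrt{h{\left(203,113 \right)} + f{\left(33 \right)}} = \sqrt{2 \cdot 203 \cdot 113 + 145} = \sqrt{45878 + 145} = \sqrt{46023} = 23 \sqrt{87}$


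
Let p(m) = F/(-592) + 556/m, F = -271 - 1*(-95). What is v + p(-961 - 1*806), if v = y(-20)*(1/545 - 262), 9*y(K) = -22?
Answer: 68457759169/106894665 ≈ 640.42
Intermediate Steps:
F = -176 (F = -271 + 95 = -176)
y(K) = -22/9 (y(K) = (⅑)*(-22) = -22/9)
p(m) = 11/37 + 556/m (p(m) = -176/(-592) + 556/m = -176*(-1/592) + 556/m = 11/37 + 556/m)
v = 3141358/4905 (v = -22*(1/545 - 262)/9 = -22/9*(-142789/545) = 3141358/4905 ≈ 640.44)
v + p(-961 - 1*806) = 3141358/4905 + (11/37 + 556/(-961 - 1*806)) = 3141358/4905 + (11/37 + 556/(-961 - 806)) = 3141358/4905 + (11/37 + 556/(-1767)) = 3141358/4905 + (11/37 + 556*(-1/1767)) = 3141358/4905 + (11/37 - 556/1767) = 3141358/4905 - 1135/65379 = 68457759169/106894665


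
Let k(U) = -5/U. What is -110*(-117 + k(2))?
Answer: 13145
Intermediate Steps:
-110*(-117 + k(2)) = -110*(-117 - 5/2) = -110*(-239/2) = 13145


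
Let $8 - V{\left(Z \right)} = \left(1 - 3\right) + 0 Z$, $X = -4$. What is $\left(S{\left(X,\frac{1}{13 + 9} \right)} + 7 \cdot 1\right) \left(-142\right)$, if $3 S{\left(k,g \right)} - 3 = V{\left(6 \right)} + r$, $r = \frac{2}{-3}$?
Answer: $- \frac{14200}{9} \approx -1577.8$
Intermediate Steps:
$r = - \frac{2}{3}$ ($r = 2 \left(- \frac{1}{3}\right) = - \frac{2}{3} \approx -0.66667$)
$V{\left(Z \right)} = 10$ ($V{\left(Z \right)} = 8 - \left(\left(1 - 3\right) + 0 Z\right) = 8 - \left(-2 + 0\right) = 8 - -2 = 8 + 2 = 10$)
$S{\left(k,g \right)} = \frac{37}{9}$ ($S{\left(k,g \right)} = 1 + \frac{10 - \frac{2}{3}}{3} = 1 + \frac{1}{3} \cdot \frac{28}{3} = 1 + \frac{28}{9} = \frac{37}{9}$)
$\left(S{\left(X,\frac{1}{13 + 9} \right)} + 7 \cdot 1\right) \left(-142\right) = \left(\frac{37}{9} + 7 \cdot 1\right) \left(-142\right) = \left(\frac{37}{9} + 7\right) \left(-142\right) = \frac{100}{9} \left(-142\right) = - \frac{14200}{9}$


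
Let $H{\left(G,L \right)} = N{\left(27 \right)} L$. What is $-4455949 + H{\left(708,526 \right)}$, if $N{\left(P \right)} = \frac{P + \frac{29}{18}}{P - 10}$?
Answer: $- \frac{681624752}{153} \approx -4.4551 \cdot 10^{6}$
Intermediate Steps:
$N{\left(P \right)} = \frac{\frac{29}{18} + P}{-10 + P}$ ($N{\left(P \right)} = \frac{P + 29 \cdot \frac{1}{18}}{-10 + P} = \frac{P + \frac{29}{18}}{-10 + P} = \frac{\frac{29}{18} + P}{-10 + P}$)
$H{\left(G,L \right)} = \frac{515 L}{306}$ ($H{\left(G,L \right)} = \frac{\frac{29}{18} + 27}{-10 + 27} L = \frac{1}{17} \cdot \frac{515}{18} L = \frac{515 L}{306}$)
$-4455949 + H{\left(708,526 \right)} = -4455949 + \frac{515}{306} \cdot 526 = -4455949 + \frac{135445}{153} = - \frac{681624752}{153}$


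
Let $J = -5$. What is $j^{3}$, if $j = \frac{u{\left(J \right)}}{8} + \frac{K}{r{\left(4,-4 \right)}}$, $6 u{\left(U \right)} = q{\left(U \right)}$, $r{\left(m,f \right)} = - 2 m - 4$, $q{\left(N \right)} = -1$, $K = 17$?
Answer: $- \frac{12167}{4096} \approx -2.9705$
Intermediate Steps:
$r{\left(m,f \right)} = -4 - 2 m$
$u{\left(U \right)} = - \frac{1}{6}$ ($u{\left(U \right)} = \frac{1}{6} \left(-1\right) = - \frac{1}{6}$)
$j = - \frac{23}{16}$ ($j = - \frac{1}{6 \cdot 8} + \frac{17}{-4 - 8} = \left(- \frac{1}{6}\right) \frac{1}{8} + \frac{17}{-4 - 8} = - \frac{1}{48} + \frac{17}{-12} = - \frac{1}{48} + 17 \left(- \frac{1}{12}\right) = - \frac{1}{48} - \frac{17}{12} = - \frac{23}{16} \approx -1.4375$)
$j^{3} = \left(- \frac{23}{16}\right)^{3} = - \frac{12167}{4096}$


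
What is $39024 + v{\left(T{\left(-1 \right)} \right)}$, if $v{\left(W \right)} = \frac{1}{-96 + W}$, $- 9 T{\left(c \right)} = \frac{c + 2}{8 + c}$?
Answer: $\frac{236056113}{6049} \approx 39024.0$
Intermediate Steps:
$T{\left(c \right)} = - \frac{2 + c}{9 \left(8 + c\right)}$ ($T{\left(c \right)} = - \frac{\left(c + 2\right) \frac{1}{8 + c}}{9} = - \frac{\left(2 + c\right) \frac{1}{8 + c}}{9} = - \frac{\frac{1}{8 + c} \left(2 + c\right)}{9} = - \frac{2 + c}{9 \left(8 + c\right)}$)
$39024 + v{\left(T{\left(-1 \right)} \right)} = 39024 + \frac{1}{-96 + \frac{-2 - -1}{9 \left(8 - 1\right)}} = 39024 + \frac{1}{-96 + \frac{-2 + 1}{9 \cdot 7}} = 39024 + \frac{1}{-96 + \frac{1}{9} \cdot \frac{1}{7} \left(-1\right)} = 39024 + \frac{1}{-96 - \frac{1}{63}} = 39024 + \frac{1}{- \frac{6049}{63}} = 39024 - \frac{63}{6049} = \frac{236056113}{6049}$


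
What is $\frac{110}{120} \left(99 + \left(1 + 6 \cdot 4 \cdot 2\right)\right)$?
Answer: $\frac{407}{3} \approx 135.67$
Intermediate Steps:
$\frac{110}{120} \left(99 + \left(1 + 6 \cdot 4 \cdot 2\right)\right) = 110 \cdot \frac{1}{120} \left(99 + \left(1 + 6 \cdot 8\right)\right) = \frac{11 \left(99 + \left(1 + 48\right)\right)}{12} = \frac{11 \left(99 + 49\right)}{12} = \frac{11}{12} \cdot 148 = \frac{407}{3}$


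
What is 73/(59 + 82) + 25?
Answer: 3598/141 ≈ 25.518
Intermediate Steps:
73/(59 + 82) + 25 = 73/141 + 25 = 3598/141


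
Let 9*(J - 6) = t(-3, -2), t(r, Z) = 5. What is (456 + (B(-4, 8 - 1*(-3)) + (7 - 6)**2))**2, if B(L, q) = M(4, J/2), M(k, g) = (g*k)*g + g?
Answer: 6646651729/26244 ≈ 2.5326e+5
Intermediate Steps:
J = 59/9 (J = 6 + (1/9)*5 = 6 + 5/9 = 59/9 ≈ 6.5556)
M(k, g) = g + k*g**2 (M(k, g) = k*g**2 + g = g + k*g**2)
B(L, q) = 7493/162 (B(L, q) = ((59/9)/2)*(1 + ((59/9)/2)*4) = ((59/9)*(1/2))*(1 + ((59/9)*(1/2))*4) = 59*(1 + (59/18)*4)/18 = 59*(1 + 118/9)/18 = (59/18)*(127/9) = 7493/162)
(456 + (B(-4, 8 - 1*(-3)) + (7 - 6)**2))**2 = (456 + (7493/162 + (7 - 6)**2))**2 = (456 + (7493/162 + 1**2))**2 = (456 + (7493/162 + 1))**2 = (456 + 7655/162)**2 = (81527/162)**2 = 6646651729/26244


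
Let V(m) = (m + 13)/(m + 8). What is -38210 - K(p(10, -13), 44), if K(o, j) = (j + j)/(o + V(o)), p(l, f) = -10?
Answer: -878654/23 ≈ -38202.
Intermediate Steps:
V(m) = (13 + m)/(8 + m)
K(o, j) = 2*j/(o + (13 + o)/(8 + o)) (K(o, j) = (j + j)/(o + (13 + o)/(8 + o)) = (2*j)/(o + (13 + o)/(8 + o)) = 2*j/(o + (13 + o)/(8 + o)))
-38210 - K(p(10, -13), 44) = -38210 - 2*44*(8 - 10)/(13 - 10 - 10*(8 - 10)) = -38210 - 2*44*(-2)/(13 - 10 - 10*(-2)) = -38210 - 2*44*(-2)/(13 - 10 + 20) = -38210 - 2*44*(-2)/23 = -38210 - 1*(-176/23) = -38210 + 176/23 = -878654/23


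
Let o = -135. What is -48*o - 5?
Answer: 6475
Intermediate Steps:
-48*o - 5 = -48*(-135) - 5 = 6480 - 5 = 6475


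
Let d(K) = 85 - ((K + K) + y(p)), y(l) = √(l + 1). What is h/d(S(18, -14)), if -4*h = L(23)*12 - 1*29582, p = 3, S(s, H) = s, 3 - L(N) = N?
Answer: 14911/94 ≈ 158.63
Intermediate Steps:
L(N) = 3 - N
y(l) = √(1 + l)
d(K) = 83 - 2*K (d(K) = 85 - ((K + K) + √(1 + 3)) = 85 - (2*K + √4) = 85 - (2*K + 2) = 85 - (2 + 2*K) = 85 + (-2 - 2*K) = 83 - 2*K)
h = 14911/2 (h = -((3 - 1*23)*12 - 1*29582)/4 = -((3 - 23)*12 - 29582)/4 = -(-20*12 - 29582)/4 = -(-240 - 29582)/4 = -¼*(-29822) = 14911/2 ≈ 7455.5)
h/d(S(18, -14)) = 14911/(2*(83 - 2*18)) = 14911/(2*(83 - 36)) = (14911/2)/47 = (14911/2)*(1/47) = 14911/94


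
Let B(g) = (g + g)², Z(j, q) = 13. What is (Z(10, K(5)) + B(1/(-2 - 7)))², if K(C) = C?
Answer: 1117249/6561 ≈ 170.29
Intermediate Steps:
B(g) = 4*g² (B(g) = (2*g)² = 4*g²)
(Z(10, K(5)) + B(1/(-2 - 7)))² = (13 + 4*(1/(-2 - 7))²)² = (13 + 4*(1/(-9))²)² = (13 + 4*(-⅑)²)² = (13 + 4*(1/81))² = (13 + 4/81)² = (1057/81)² = 1117249/6561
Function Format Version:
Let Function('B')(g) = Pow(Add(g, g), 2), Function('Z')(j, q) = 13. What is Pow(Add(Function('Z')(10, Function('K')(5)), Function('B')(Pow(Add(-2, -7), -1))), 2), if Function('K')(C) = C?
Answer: Rational(1117249, 6561) ≈ 170.29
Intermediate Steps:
Function('B')(g) = Mul(4, Pow(g, 2)) (Function('B')(g) = Pow(Mul(2, g), 2) = Mul(4, Pow(g, 2)))
Pow(Add(Function('Z')(10, Function('K')(5)), Function('B')(Pow(Add(-2, -7), -1))), 2) = Pow(Add(13, Mul(4, Pow(Pow(Add(-2, -7), -1), 2))), 2) = Pow(Add(13, Mul(4, Pow(Pow(-9, -1), 2))), 2) = Pow(Add(13, Mul(4, Pow(Rational(-1, 9), 2))), 2) = Pow(Add(13, Mul(4, Rational(1, 81))), 2) = Pow(Add(13, Rational(4, 81)), 2) = Pow(Rational(1057, 81), 2) = Rational(1117249, 6561)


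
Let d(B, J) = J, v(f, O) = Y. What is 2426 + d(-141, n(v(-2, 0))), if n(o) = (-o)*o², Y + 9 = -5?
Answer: 5170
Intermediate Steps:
Y = -14 (Y = -9 - 5 = -14)
v(f, O) = -14
n(o) = -o³
2426 + d(-141, n(v(-2, 0))) = 2426 - 1*(-14)³ = 2426 - 1*(-2744) = 2426 + 2744 = 5170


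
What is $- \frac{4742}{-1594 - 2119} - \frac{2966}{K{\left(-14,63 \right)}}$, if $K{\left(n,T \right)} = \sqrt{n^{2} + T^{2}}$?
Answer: $\frac{4742}{3713} - \frac{2966 \sqrt{85}}{595} \approx -44.681$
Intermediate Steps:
$K{\left(n,T \right)} = \sqrt{T^{2} + n^{2}}$
$- \frac{4742}{-1594 - 2119} - \frac{2966}{K{\left(-14,63 \right)}} = - \frac{4742}{-1594 - 2119} - \frac{2966}{\sqrt{63^{2} + \left(-14\right)^{2}}} = - \frac{4742}{-1594 - 2119} - \frac{2966}{\sqrt{3969 + 196}} = - \frac{4742}{-3713} - \frac{2966}{\sqrt{4165}} = \left(-4742\right) \left(- \frac{1}{3713}\right) - \frac{2966}{7 \sqrt{85}} = \frac{4742}{3713} - 2966 \frac{\sqrt{85}}{595} = \frac{4742}{3713} - \frac{2966 \sqrt{85}}{595}$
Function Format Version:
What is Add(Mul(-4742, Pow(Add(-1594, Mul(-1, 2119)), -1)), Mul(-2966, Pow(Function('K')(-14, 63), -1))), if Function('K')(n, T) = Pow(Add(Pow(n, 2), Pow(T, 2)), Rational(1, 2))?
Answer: Add(Rational(4742, 3713), Mul(Rational(-2966, 595), Pow(85, Rational(1, 2)))) ≈ -44.681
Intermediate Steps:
Function('K')(n, T) = Pow(Add(Pow(T, 2), Pow(n, 2)), Rational(1, 2))
Add(Mul(-4742, Pow(Add(-1594, Mul(-1, 2119)), -1)), Mul(-2966, Pow(Function('K')(-14, 63), -1))) = Add(Mul(-4742, Pow(Add(-1594, Mul(-1, 2119)), -1)), Mul(-2966, Pow(Pow(Add(Pow(63, 2), Pow(-14, 2)), Rational(1, 2)), -1))) = Add(Mul(-4742, Pow(Add(-1594, -2119), -1)), Mul(-2966, Pow(Pow(Add(3969, 196), Rational(1, 2)), -1))) = Add(Mul(-4742, Pow(-3713, -1)), Mul(-2966, Pow(Pow(4165, Rational(1, 2)), -1))) = Add(Mul(-4742, Rational(-1, 3713)), Mul(-2966, Pow(Mul(7, Pow(85, Rational(1, 2))), -1))) = Add(Rational(4742, 3713), Mul(-2966, Mul(Rational(1, 595), Pow(85, Rational(1, 2))))) = Add(Rational(4742, 3713), Mul(Rational(-2966, 595), Pow(85, Rational(1, 2))))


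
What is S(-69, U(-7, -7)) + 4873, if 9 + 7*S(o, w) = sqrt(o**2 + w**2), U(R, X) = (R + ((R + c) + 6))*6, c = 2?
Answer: 34102/7 + 3*sqrt(673)/7 ≈ 4882.8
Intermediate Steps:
U(R, X) = 48 + 12*R (U(R, X) = (R + ((R + 2) + 6))*6 = (R + ((2 + R) + 6))*6 = (R + (8 + R))*6 = (8 + 2*R)*6 = 48 + 12*R)
S(o, w) = -9/7 + sqrt(o**2 + w**2)/7
S(-69, U(-7, -7)) + 4873 = (-9/7 + sqrt((-69)**2 + (48 + 12*(-7))**2)/7) + 4873 = (-9/7 + sqrt(4761 + (48 - 84)**2)/7) + 4873 = (-9/7 + sqrt(4761 + (-36)**2)/7) + 4873 = (-9/7 + sqrt(4761 + 1296)/7) + 4873 = (-9/7 + sqrt(6057)/7) + 4873 = (-9/7 + (3*sqrt(673))/7) + 4873 = (-9/7 + 3*sqrt(673)/7) + 4873 = 34102/7 + 3*sqrt(673)/7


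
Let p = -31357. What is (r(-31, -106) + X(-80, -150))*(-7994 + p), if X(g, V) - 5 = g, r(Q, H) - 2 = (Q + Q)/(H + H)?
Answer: 303278157/106 ≈ 2.8611e+6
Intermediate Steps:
r(Q, H) = 2 + Q/H (r(Q, H) = 2 + (Q + Q)/(H + H) = 2 + (2*Q)/((2*H)) = 2 + (2*Q)*(1/(2*H)) = 2 + Q/H)
X(g, V) = 5 + g
(r(-31, -106) + X(-80, -150))*(-7994 + p) = ((2 - 31/(-106)) + (5 - 80))*(-7994 - 31357) = ((2 - 31*(-1/106)) - 75)*(-39351) = ((2 + 31/106) - 75)*(-39351) = (243/106 - 75)*(-39351) = -7707/106*(-39351) = 303278157/106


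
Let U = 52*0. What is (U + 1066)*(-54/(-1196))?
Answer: 1107/23 ≈ 48.130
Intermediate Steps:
U = 0
(U + 1066)*(-54/(-1196)) = (0 + 1066)*(-54/(-1196)) = 1066*(-54*(-1/1196)) = 1066*(27/598) = 1107/23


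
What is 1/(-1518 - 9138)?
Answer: -1/10656 ≈ -9.3844e-5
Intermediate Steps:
1/(-1518 - 9138) = 1/(-10656) = -1/10656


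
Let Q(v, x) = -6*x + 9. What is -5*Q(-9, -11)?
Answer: -375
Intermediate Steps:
Q(v, x) = 9 - 6*x
-5*Q(-9, -11) = -5*(9 - 6*(-11)) = -5*(9 + 66) = -5*75 = -375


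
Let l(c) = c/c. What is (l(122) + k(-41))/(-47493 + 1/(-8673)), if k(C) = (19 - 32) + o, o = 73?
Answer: -529053/411906790 ≈ -0.0012844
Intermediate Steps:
k(C) = 60 (k(C) = (19 - 32) + 73 = -13 + 73 = 60)
l(c) = 1
(l(122) + k(-41))/(-47493 + 1/(-8673)) = (1 + 60)/(-47493 + 1/(-8673)) = 61/(-47493 - 1/8673) = 61/(-411906790/8673) = 61*(-8673/411906790) = -529053/411906790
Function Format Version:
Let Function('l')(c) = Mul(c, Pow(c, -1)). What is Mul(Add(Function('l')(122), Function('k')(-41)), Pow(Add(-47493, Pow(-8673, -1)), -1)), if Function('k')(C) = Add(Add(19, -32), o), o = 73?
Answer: Rational(-529053, 411906790) ≈ -0.0012844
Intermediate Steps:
Function('k')(C) = 60 (Function('k')(C) = Add(Add(19, -32), 73) = Add(-13, 73) = 60)
Function('l')(c) = 1
Mul(Add(Function('l')(122), Function('k')(-41)), Pow(Add(-47493, Pow(-8673, -1)), -1)) = Mul(Add(1, 60), Pow(Add(-47493, Pow(-8673, -1)), -1)) = Mul(61, Pow(Add(-47493, Rational(-1, 8673)), -1)) = Mul(61, Pow(Rational(-411906790, 8673), -1)) = Mul(61, Rational(-8673, 411906790)) = Rational(-529053, 411906790)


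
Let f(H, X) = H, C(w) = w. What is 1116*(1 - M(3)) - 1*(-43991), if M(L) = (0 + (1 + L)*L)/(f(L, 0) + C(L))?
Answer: 42875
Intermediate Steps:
M(L) = ½ + L/2 (M(L) = (0 + (1 + L)*L)/(L + L) = (0 + L*(1 + L))/((2*L)) = (L*(1 + L))*(1/(2*L)) = ½ + L/2)
1116*(1 - M(3)) - 1*(-43991) = 1116*(1 - (½ + (½)*3)) - 1*(-43991) = 1116*(1 - (½ + 3/2)) + 43991 = 1116*(1 - 1*2) + 43991 = 1116*(1 - 2) + 43991 = 1116*(-1) + 43991 = -1116 + 43991 = 42875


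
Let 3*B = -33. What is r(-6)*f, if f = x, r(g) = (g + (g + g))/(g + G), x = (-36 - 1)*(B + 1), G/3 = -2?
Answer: 555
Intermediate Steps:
G = -6 (G = 3*(-2) = -6)
B = -11 (B = (1/3)*(-33) = -11)
x = 370 (x = (-36 - 1)*(-11 + 1) = -37*(-10) = 370)
r(g) = 3*g/(-6 + g) (r(g) = (g + (g + g))/(g - 6) = (g + 2*g)/(-6 + g) = (3*g)/(-6 + g) = 3*g/(-6 + g))
f = 370
r(-6)*f = (3*(-6)/(-6 - 6))*370 = (3*(-6)/(-12))*370 = (3*(-6)*(-1/12))*370 = (3/2)*370 = 555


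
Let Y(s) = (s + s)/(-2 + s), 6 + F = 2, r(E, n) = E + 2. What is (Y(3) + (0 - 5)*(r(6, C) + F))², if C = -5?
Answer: 196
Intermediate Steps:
r(E, n) = 2 + E
F = -4 (F = -6 + 2 = -4)
Y(s) = 2*s/(-2 + s) (Y(s) = (2*s)/(-2 + s) = 2*s/(-2 + s))
(Y(3) + (0 - 5)*(r(6, C) + F))² = (2*3/(-2 + 3) + (0 - 5)*((2 + 6) - 4))² = (2*3/1 - 5*(8 - 4))² = (2*3*1 - 5*4)² = (6 - 20)² = (-14)² = 196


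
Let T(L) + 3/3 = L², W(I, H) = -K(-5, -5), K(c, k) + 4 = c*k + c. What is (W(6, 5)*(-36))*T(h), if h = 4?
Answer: 8640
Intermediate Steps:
K(c, k) = -4 + c + c*k (K(c, k) = -4 + (c*k + c) = -4 + (c + c*k) = -4 + c + c*k)
W(I, H) = -16 (W(I, H) = -(-4 - 5 - 5*(-5)) = -(-4 - 5 + 25) = -1*16 = -16)
T(L) = -1 + L²
(W(6, 5)*(-36))*T(h) = (-16*(-36))*(-1 + 4²) = 576*(-1 + 16) = 576*15 = 8640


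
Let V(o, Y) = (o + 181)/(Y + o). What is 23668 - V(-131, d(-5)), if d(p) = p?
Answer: 1609449/68 ≈ 23668.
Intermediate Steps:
V(o, Y) = (181 + o)/(Y + o)
23668 - V(-131, d(-5)) = 23668 - (181 - 131)/(-5 - 131) = 23668 - 50/(-136) = 23668 - (-1)*50/136 = 23668 - 1*(-25/68) = 23668 + 25/68 = 1609449/68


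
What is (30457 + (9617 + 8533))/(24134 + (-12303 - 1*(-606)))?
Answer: 48607/12437 ≈ 3.9083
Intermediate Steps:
(30457 + (9617 + 8533))/(24134 + (-12303 - 1*(-606))) = (30457 + 18150)/(24134 + (-12303 + 606)) = 48607/(24134 - 11697) = 48607/12437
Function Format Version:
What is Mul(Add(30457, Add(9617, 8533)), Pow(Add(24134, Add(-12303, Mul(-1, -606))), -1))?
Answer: Rational(48607, 12437) ≈ 3.9083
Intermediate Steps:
Mul(Add(30457, Add(9617, 8533)), Pow(Add(24134, Add(-12303, Mul(-1, -606))), -1)) = Mul(Add(30457, 18150), Pow(Add(24134, Add(-12303, 606)), -1)) = Mul(48607, Pow(Add(24134, -11697), -1)) = Mul(48607, Pow(12437, -1)) = Mul(48607, Rational(1, 12437)) = Rational(48607, 12437)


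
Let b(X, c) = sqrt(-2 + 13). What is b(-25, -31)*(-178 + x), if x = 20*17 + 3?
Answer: 165*sqrt(11) ≈ 547.24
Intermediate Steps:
x = 343 (x = 340 + 3 = 343)
b(X, c) = sqrt(11)
b(-25, -31)*(-178 + x) = sqrt(11)*(-178 + 343) = sqrt(11)*165 = 165*sqrt(11)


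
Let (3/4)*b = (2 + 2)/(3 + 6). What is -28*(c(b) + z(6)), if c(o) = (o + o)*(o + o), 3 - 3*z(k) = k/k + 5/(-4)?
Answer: -50785/729 ≈ -69.664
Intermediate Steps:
z(k) = 13/12 (z(k) = 1 - (k/k + 5/(-4))/3 = 1 - (1 + 5*(-¼))/3 = 1 - (1 - 5/4)/3 = 1 - ⅓*(-¼) = 1 + 1/12 = 13/12)
b = 16/27 (b = 4*((2 + 2)/(3 + 6))/3 = 4*(4/9)/3 = 4*(4*(⅑))/3 = (4/3)*(4/9) = 16/27 ≈ 0.59259)
c(o) = 4*o² (c(o) = (2*o)*(2*o) = 4*o²)
-28*(c(b) + z(6)) = -28*(4*(16/27)² + 13/12) = -28*(4*(256/729) + 13/12) = -28*(1024/729 + 13/12) = -28*7255/2916 = -50785/729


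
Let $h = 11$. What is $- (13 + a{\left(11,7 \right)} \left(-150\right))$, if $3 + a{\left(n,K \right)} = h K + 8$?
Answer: $12287$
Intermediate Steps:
$a{\left(n,K \right)} = 5 + 11 K$ ($a{\left(n,K \right)} = -3 + \left(11 K + 8\right) = -3 + \left(8 + 11 K\right) = 5 + 11 K$)
$- (13 + a{\left(11,7 \right)} \left(-150\right)) = - (13 + \left(5 + 11 \cdot 7\right) \left(-150\right)) = - (13 + \left(5 + 77\right) \left(-150\right)) = - (13 + 82 \left(-150\right)) = - (13 - 12300) = \left(-1\right) \left(-12287\right) = 12287$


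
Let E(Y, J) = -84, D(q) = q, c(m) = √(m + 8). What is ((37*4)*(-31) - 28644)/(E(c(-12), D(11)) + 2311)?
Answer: -33232/2227 ≈ -14.922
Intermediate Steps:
c(m) = √(8 + m)
((37*4)*(-31) - 28644)/(E(c(-12), D(11)) + 2311) = ((37*4)*(-31) - 28644)/(-84 + 2311) = (148*(-31) - 28644)/2227 = (-4588 - 28644)*(1/2227) = -33232*1/2227 = -33232/2227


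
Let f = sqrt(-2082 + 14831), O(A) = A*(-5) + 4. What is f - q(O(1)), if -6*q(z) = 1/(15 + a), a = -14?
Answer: 1/6 + sqrt(12749) ≈ 113.08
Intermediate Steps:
O(A) = 4 - 5*A (O(A) = -5*A + 4 = 4 - 5*A)
q(z) = -1/6 (q(z) = -1/(6*(15 - 14)) = -1/6/1 = -1/6*1 = -1/6)
f = sqrt(12749) ≈ 112.91
f - q(O(1)) = sqrt(12749) - 1*(-1/6) = sqrt(12749) + 1/6 = 1/6 + sqrt(12749)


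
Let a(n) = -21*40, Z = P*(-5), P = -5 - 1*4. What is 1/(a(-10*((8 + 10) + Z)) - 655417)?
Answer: -1/656257 ≈ -1.5238e-6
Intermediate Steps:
P = -9 (P = -5 - 4 = -9)
Z = 45 (Z = -9*(-5) = 45)
a(n) = -840
1/(a(-10*((8 + 10) + Z)) - 655417) = 1/(-840 - 655417) = 1/(-656257) = -1/656257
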